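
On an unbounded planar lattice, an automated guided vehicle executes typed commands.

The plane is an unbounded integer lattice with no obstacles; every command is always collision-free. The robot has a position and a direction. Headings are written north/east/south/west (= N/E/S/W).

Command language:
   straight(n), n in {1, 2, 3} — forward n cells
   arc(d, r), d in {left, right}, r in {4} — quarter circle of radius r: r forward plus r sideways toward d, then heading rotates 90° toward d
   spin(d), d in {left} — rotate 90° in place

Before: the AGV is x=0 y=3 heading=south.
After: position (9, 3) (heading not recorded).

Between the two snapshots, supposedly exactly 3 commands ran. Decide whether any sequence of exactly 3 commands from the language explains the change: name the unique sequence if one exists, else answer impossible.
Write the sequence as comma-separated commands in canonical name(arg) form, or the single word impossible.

arc(left, 4), straight(1), arc(left, 4)

t0: x=0 y=3 heading=south
step 1 (arc(left, 4)): x=4 y=-1 heading=east
step 2 (straight(1)): x=5 y=-1 heading=east
step 3 (arc(left, 4)): x=9 y=3 heading=north
no rival 3-sequence matches.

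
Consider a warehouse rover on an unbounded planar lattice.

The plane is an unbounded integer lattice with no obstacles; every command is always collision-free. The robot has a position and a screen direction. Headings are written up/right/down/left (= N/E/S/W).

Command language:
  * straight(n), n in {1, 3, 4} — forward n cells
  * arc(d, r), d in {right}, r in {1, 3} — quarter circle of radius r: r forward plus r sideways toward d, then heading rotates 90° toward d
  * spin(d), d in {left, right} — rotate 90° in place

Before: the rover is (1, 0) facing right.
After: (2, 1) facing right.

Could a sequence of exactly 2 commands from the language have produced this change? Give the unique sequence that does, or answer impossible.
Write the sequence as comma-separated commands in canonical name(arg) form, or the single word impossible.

spin(left), arc(right, 1)

key: heading stays E — rotations cancel among the 2 commands
start: (1, 0) facing right
step 1 (spin(left)): (1, 0) facing up
step 2 (arc(right, 1)): (2, 1) facing right
no rival 2-sequence matches.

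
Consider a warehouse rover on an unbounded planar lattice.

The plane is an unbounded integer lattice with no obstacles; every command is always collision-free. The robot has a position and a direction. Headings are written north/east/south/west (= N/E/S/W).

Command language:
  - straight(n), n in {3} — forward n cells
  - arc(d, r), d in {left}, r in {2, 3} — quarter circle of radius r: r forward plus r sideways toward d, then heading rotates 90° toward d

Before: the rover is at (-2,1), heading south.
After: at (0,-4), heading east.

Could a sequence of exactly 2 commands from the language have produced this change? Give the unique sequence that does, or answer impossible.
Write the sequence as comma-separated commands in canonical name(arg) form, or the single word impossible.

key: position moved to (0,-4) AND the heading swung to E — translation plus rotation needed
start: at (-2,1), heading south
[1] after straight(3): at (-2,-2), heading south
[2] after arc(left, 2): at (0,-4), heading east
no other 2-command option fits: unique.

straight(3), arc(left, 2)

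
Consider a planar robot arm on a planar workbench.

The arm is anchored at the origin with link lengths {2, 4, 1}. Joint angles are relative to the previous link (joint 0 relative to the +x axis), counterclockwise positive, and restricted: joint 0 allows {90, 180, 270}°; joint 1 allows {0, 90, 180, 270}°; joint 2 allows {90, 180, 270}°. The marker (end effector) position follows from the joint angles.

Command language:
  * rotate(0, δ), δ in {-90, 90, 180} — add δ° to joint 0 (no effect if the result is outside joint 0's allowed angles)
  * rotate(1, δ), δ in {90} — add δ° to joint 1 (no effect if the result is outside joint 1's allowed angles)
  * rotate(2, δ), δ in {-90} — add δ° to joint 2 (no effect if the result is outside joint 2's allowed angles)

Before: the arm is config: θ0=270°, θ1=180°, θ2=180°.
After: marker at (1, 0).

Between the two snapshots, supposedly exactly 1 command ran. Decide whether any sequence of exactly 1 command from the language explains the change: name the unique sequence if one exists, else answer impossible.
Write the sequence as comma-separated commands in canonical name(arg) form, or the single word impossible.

begin: config: θ0=270°, θ1=180°, θ2=180°
t=1 rotate(0, -90) ⇒ config: θ0=180°, θ1=180°, θ2=180°
all 5 alternatives checked — unique.

rotate(0, -90)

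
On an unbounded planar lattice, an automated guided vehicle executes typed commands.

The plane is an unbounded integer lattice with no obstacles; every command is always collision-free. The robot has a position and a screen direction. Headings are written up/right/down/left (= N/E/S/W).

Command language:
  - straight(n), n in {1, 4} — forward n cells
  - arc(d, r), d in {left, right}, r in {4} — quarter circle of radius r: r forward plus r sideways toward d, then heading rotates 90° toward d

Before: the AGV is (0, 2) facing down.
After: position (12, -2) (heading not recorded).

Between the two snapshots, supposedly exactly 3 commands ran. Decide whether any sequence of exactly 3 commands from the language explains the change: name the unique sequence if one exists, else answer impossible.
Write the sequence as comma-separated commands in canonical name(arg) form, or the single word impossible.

arc(left, 4), straight(4), straight(4)

key: running straight(4) before arc(left, 4) would end elsewhere — order is forced
begin: (0, 2) facing down
t=1 arc(left, 4) ⇒ (4, -2) facing right
t=2 straight(4) ⇒ (8, -2) facing right
t=3 straight(4) ⇒ (12, -2) facing right
no other 3-command option fits: unique.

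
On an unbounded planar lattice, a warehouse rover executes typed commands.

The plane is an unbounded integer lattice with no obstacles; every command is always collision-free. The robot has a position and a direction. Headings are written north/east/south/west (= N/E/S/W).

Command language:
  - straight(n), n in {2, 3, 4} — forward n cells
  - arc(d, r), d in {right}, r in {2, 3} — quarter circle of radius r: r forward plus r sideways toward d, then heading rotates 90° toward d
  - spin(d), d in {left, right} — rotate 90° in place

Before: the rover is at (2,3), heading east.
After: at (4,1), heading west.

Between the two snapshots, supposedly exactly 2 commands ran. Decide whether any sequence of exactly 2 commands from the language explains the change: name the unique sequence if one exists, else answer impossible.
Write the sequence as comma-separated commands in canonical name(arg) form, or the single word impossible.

arc(right, 2), spin(right)

key: order matters: swapping arc(right, 2) and spin(right) lands elsewhere
start: at (2,3), heading east
step 1 (arc(right, 2)): at (4,1), heading south
step 2 (spin(right)): at (4,1), heading west
no other 2-command option fits: unique.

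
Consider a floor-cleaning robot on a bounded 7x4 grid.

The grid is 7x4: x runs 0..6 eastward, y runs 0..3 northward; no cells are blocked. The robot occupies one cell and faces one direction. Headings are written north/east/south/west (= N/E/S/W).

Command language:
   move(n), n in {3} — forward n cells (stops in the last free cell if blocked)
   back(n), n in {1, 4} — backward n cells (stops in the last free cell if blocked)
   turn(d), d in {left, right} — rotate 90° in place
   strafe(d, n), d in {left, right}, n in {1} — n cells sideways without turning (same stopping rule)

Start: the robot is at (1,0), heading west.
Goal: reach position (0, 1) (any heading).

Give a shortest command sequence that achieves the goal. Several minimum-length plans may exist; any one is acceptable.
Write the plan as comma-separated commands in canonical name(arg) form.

strafe(right, 1), move(3)

initial: at (1,0), heading west
t=1 strafe(right, 1) ⇒ at (1,1), heading west
t=2 move(3) ⇒ at (0,1), heading west
minimal: 2 command(s), checked below 2.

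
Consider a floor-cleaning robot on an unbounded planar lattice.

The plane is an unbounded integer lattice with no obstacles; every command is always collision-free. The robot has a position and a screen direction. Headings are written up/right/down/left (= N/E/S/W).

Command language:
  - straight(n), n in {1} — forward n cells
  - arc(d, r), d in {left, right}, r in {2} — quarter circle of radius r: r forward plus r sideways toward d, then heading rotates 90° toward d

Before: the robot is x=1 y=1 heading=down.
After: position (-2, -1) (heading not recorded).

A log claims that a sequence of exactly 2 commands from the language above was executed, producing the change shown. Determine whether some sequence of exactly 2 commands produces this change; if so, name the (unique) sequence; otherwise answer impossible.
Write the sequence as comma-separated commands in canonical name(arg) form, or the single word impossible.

arc(right, 2), straight(1)

key: order matters: swapping arc(right, 2) and straight(1) lands elsewhere
t0: x=1 y=1 heading=down
1. arc(right, 2) → x=-1 y=-1 heading=left
2. straight(1) → x=-2 y=-1 heading=left
uniquely the one of 9 2-step routes that fits.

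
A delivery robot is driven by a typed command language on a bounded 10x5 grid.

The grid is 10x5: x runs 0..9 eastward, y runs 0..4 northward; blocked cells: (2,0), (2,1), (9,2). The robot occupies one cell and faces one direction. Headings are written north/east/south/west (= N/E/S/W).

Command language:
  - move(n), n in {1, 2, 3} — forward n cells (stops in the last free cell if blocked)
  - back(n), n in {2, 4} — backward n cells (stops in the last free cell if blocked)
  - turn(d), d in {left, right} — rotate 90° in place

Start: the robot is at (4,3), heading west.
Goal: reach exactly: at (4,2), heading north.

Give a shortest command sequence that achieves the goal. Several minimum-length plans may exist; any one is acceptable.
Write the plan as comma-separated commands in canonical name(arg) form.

initial: at (4,3), heading west
t=1 turn(right) ⇒ at (4,3), heading north
t=2 move(1) ⇒ at (4,4), heading north
t=3 back(2) ⇒ at (4,2), heading north
shorter routes all fall short; 3 is best.

turn(right), move(1), back(2)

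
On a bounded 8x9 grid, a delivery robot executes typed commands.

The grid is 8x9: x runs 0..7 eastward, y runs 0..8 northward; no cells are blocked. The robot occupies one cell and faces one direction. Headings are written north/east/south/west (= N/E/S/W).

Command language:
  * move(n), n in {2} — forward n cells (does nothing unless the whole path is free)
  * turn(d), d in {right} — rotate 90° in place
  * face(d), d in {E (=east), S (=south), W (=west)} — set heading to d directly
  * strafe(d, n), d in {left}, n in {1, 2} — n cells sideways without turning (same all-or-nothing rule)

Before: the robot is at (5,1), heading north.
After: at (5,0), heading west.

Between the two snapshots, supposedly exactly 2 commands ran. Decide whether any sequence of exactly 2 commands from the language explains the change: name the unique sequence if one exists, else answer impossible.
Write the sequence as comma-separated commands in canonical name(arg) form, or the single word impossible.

key: order matters: swapping face(W) and strafe(left, 1) lands elsewhere
begin: at (5,1), heading north
step 1 (face(W)): at (5,1), heading west
step 2 (strafe(left, 1)): at (5,0), heading west
uniquely the one of 49 2-step routes that fits.

face(W), strafe(left, 1)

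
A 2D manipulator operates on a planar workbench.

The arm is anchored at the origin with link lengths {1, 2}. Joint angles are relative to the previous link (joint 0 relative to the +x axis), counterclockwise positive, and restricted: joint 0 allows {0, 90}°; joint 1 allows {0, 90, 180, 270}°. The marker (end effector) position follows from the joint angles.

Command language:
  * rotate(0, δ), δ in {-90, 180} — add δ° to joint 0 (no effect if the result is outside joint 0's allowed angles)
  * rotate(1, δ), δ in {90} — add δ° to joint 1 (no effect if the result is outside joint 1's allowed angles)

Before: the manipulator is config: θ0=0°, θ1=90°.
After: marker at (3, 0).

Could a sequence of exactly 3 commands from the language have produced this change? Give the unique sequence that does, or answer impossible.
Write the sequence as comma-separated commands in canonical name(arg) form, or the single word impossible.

rotate(1, 90), rotate(1, 90), rotate(1, 90)

begin: config: θ0=0°, θ1=90°
step 1 (rotate(1, 90)): config: θ0=0°, θ1=180°
step 2 (rotate(1, 90)): config: θ0=0°, θ1=270°
step 3 (rotate(1, 90)): config: θ0=0°, θ1=0°
no rival 3-sequence matches.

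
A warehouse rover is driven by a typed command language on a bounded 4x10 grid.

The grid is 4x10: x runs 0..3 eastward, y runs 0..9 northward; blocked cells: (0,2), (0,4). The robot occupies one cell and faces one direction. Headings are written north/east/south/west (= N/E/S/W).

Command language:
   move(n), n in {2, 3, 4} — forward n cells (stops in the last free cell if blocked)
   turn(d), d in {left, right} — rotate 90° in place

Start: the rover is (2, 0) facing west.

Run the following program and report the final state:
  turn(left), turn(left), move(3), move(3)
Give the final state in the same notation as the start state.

start: (2, 0) facing west
1. turn(left) → (2, 0) facing south
2. turn(left) → (2, 0) facing east
3. move(3) → (3, 0) facing east
4. move(3) → (3, 0) facing east

(3, 0) facing east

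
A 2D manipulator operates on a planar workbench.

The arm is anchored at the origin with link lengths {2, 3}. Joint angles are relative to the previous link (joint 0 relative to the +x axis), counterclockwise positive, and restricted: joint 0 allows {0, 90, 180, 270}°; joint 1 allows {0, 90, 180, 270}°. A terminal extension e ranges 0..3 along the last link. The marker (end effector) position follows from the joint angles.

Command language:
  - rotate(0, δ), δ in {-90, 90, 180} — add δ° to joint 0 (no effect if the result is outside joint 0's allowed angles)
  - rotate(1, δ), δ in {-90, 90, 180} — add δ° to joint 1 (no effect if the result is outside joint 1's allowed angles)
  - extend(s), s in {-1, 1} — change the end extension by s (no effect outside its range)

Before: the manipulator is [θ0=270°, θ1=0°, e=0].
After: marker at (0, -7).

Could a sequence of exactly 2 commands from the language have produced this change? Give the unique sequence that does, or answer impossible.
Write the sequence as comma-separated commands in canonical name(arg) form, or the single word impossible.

extend(1), extend(1)

from: [θ0=270°, θ1=0°, e=0]
step 1 (extend(1)): [θ0=270°, θ1=0°, e=1]
step 2 (extend(1)): [θ0=270°, θ1=0°, e=2]
no other 2-command option fits: unique.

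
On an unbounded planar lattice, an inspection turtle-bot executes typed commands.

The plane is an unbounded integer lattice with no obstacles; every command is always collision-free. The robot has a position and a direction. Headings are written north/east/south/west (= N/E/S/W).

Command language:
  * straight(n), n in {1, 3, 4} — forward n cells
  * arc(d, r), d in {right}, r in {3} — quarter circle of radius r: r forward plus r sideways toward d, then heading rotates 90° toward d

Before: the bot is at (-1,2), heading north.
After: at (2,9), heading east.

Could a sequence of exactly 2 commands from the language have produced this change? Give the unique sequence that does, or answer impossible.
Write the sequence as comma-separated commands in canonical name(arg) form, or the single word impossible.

key: order matters: swapping straight(4) and arc(right, 3) lands elsewhere
t0: at (-1,2), heading north
[1] after straight(4): at (-1,6), heading north
[2] after arc(right, 3): at (2,9), heading east
all 16 alternatives checked — unique.

straight(4), arc(right, 3)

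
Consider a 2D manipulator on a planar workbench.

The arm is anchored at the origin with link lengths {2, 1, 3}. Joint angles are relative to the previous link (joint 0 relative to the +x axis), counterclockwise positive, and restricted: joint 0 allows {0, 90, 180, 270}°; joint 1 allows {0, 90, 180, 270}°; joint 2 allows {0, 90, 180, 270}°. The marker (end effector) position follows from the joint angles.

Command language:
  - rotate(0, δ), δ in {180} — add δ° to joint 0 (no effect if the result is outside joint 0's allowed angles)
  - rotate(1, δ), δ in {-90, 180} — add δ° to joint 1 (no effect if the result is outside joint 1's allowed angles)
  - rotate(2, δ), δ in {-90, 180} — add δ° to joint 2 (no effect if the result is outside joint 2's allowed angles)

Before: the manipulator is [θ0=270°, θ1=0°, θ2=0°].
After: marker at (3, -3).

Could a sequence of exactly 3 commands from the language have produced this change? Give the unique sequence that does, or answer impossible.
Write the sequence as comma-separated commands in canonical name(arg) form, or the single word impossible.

start: [θ0=270°, θ1=0°, θ2=0°]
step 1 (rotate(2, -90)): [θ0=270°, θ1=0°, θ2=270°]
step 2 (rotate(2, -90)): [θ0=270°, θ1=0°, θ2=180°]
step 3 (rotate(2, -90)): [θ0=270°, θ1=0°, θ2=90°]
uniquely the one of 125 3-step routes that fits.

rotate(2, -90), rotate(2, -90), rotate(2, -90)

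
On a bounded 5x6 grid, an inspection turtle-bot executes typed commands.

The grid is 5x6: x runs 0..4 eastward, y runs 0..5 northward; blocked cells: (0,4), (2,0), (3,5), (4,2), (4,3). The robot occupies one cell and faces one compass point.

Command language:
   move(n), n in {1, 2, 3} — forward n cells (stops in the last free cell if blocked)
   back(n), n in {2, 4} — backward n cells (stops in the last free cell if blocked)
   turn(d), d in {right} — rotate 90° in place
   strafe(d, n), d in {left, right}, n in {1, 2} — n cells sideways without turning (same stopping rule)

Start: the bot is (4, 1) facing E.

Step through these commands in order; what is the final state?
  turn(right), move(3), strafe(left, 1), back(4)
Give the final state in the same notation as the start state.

(4, 1) facing S

t0: (4, 1) facing E
step 1 (turn(right)): (4, 1) facing S
step 2 (move(3)): (4, 0) facing S
step 3 (strafe(left, 1)): (4, 0) facing S
step 4 (back(4)): (4, 1) facing S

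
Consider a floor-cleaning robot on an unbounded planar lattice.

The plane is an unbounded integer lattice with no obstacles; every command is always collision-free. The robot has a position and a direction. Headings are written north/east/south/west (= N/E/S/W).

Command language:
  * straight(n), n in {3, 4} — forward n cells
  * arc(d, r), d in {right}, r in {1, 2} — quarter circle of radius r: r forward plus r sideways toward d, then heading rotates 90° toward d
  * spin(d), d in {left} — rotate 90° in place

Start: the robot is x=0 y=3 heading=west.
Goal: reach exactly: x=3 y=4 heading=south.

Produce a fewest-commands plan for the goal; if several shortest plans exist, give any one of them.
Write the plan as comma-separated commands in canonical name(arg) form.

initial: x=0 y=3 heading=west
t=1 arc(right, 1) ⇒ x=-1 y=4 heading=north
t=2 arc(right, 2) ⇒ x=1 y=6 heading=east
t=3 arc(right, 2) ⇒ x=3 y=4 heading=south
nothing shorter than 3 reaches the goal.

arc(right, 1), arc(right, 2), arc(right, 2)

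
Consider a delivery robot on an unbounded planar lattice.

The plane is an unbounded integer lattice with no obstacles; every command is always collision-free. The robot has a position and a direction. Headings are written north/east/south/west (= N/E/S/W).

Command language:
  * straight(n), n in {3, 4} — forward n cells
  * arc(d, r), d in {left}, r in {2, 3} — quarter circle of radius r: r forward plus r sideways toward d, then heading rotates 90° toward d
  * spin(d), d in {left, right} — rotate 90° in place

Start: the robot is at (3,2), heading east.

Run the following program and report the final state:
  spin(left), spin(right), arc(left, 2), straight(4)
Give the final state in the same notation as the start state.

at (5,8), heading north

begin: at (3,2), heading east
t=1 spin(left) ⇒ at (3,2), heading north
t=2 spin(right) ⇒ at (3,2), heading east
t=3 arc(left, 2) ⇒ at (5,4), heading north
t=4 straight(4) ⇒ at (5,8), heading north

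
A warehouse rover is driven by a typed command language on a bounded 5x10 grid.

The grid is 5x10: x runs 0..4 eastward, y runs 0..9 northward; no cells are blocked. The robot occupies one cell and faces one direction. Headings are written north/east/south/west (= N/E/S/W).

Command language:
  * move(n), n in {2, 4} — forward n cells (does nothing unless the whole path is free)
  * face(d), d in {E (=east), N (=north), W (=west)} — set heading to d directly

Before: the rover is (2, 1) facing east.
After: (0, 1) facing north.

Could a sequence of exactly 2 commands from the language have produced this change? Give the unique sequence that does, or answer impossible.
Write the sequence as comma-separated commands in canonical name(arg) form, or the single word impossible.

every 2-command combo misses the target.

impossible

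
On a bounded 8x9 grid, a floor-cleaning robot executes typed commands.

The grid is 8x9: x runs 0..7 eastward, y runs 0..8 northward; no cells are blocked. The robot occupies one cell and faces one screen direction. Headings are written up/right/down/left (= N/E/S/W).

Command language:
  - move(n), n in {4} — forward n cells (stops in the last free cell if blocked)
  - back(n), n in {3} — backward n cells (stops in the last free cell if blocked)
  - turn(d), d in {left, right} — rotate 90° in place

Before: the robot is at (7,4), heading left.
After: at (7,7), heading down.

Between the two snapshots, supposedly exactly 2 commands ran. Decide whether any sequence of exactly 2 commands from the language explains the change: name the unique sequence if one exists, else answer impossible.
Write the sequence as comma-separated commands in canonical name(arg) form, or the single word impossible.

turn(left), back(3)

key: running back(3) before turn(left) would end elsewhere — order is forced
from: at (7,4), heading left
1. turn(left) → at (7,4), heading down
2. back(3) → at (7,7), heading down
no other 2-command option fits: unique.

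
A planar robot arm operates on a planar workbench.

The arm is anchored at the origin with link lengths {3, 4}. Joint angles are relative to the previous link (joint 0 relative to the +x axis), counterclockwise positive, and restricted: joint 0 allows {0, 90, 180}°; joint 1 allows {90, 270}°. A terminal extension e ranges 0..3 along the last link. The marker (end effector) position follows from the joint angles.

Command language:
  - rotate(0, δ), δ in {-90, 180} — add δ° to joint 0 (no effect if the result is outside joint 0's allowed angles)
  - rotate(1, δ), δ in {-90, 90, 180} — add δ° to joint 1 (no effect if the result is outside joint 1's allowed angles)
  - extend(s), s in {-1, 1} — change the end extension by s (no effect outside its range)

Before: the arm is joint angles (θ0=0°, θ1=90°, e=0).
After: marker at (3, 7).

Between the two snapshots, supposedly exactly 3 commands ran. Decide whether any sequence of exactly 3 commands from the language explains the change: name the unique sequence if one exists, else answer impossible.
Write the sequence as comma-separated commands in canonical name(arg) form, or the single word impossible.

from: joint angles (θ0=0°, θ1=90°, e=0)
1. extend(1) → joint angles (θ0=0°, θ1=90°, e=1)
2. extend(1) → joint angles (θ0=0°, θ1=90°, e=2)
3. extend(1) → joint angles (θ0=0°, θ1=90°, e=3)
no rival 3-sequence matches.

extend(1), extend(1), extend(1)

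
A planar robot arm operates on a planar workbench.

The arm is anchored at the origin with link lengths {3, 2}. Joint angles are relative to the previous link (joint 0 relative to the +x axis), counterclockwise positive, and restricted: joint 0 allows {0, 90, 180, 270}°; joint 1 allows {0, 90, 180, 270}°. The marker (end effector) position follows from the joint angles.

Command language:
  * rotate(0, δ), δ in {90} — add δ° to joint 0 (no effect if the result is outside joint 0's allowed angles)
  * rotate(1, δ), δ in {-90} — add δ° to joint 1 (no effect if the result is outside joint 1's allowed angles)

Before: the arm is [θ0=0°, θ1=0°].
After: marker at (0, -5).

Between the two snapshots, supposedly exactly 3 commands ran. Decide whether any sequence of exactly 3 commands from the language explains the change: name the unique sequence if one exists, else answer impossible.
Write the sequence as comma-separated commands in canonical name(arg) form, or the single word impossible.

from: [θ0=0°, θ1=0°]
[1] after rotate(0, 90): [θ0=90°, θ1=0°]
[2] after rotate(0, 90): [θ0=180°, θ1=0°]
[3] after rotate(0, 90): [θ0=270°, θ1=0°]
no rival 3-sequence matches.

rotate(0, 90), rotate(0, 90), rotate(0, 90)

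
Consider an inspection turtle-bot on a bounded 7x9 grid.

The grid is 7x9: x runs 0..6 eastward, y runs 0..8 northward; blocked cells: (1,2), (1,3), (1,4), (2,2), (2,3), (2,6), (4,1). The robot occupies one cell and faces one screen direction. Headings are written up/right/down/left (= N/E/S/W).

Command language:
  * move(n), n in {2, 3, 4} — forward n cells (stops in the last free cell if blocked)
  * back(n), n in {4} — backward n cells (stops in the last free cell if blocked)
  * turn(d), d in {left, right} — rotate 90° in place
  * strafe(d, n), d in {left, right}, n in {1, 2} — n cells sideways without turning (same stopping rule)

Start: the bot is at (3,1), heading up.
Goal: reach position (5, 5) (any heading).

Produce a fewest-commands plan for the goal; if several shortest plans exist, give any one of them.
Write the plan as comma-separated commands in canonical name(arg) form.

from: at (3,1), heading up
1. move(4) → at (3,5), heading up
2. strafe(right, 2) → at (5,5), heading up
shorter routes all fall short; 2 is best.

move(4), strafe(right, 2)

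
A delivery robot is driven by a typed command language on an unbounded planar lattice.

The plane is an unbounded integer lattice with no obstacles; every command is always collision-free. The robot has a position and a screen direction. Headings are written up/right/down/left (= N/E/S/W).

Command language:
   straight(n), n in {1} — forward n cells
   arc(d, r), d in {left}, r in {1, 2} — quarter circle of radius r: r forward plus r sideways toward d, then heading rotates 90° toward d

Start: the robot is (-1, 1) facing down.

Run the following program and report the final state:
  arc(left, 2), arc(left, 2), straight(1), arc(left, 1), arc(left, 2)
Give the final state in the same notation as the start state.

(0, 1) facing down

start: (-1, 1) facing down
1. arc(left, 2) → (1, -1) facing right
2. arc(left, 2) → (3, 1) facing up
3. straight(1) → (3, 2) facing up
4. arc(left, 1) → (2, 3) facing left
5. arc(left, 2) → (0, 1) facing down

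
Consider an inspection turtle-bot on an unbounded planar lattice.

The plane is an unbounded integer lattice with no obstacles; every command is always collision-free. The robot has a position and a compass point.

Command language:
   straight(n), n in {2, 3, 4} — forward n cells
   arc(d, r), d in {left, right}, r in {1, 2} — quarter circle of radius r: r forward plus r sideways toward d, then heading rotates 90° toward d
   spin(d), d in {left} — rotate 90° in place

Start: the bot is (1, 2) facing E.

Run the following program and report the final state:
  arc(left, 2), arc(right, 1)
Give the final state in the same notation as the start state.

t0: (1, 2) facing E
1. arc(left, 2) → (3, 4) facing N
2. arc(right, 1) → (4, 5) facing E

(4, 5) facing E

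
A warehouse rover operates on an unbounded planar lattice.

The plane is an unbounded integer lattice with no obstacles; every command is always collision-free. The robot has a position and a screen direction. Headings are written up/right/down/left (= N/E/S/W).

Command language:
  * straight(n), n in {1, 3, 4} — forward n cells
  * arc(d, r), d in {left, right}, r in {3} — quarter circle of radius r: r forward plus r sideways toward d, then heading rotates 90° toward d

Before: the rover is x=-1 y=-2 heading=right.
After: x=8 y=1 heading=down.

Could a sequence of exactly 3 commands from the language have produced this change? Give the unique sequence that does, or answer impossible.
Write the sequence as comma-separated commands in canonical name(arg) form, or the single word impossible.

key: position moved to (8,1) AND the heading swung to S — translation plus rotation needed
from: x=-1 y=-2 heading=right
[1] after arc(left, 3): x=2 y=1 heading=up
[2] after arc(right, 3): x=5 y=4 heading=right
[3] after arc(right, 3): x=8 y=1 heading=down
no other 3-command option fits: unique.

arc(left, 3), arc(right, 3), arc(right, 3)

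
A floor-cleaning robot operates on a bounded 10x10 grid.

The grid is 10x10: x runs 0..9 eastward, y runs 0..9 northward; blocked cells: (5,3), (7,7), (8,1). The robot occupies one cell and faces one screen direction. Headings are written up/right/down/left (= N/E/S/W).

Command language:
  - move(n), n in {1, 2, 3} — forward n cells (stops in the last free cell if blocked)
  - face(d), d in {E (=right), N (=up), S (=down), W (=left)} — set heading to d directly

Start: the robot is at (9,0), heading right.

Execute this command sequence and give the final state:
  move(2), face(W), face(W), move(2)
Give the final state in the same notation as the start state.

at (7,0), heading left

begin: at (9,0), heading right
[1] after move(2): at (9,0), heading right
[2] after face(W): at (9,0), heading left
[3] after face(W): at (9,0), heading left
[4] after move(2): at (7,0), heading left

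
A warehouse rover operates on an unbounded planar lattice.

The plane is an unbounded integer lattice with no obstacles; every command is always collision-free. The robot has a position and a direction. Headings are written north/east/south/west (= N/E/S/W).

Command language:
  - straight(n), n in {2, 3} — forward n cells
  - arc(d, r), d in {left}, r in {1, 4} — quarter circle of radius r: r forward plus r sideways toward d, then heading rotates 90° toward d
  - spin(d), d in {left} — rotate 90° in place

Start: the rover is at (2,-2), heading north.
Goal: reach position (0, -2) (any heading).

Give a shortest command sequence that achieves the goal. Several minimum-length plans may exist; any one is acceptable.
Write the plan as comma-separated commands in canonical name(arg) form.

spin(left), straight(2)

start: at (2,-2), heading north
t=1 spin(left) ⇒ at (2,-2), heading west
t=2 straight(2) ⇒ at (0,-2), heading west
nothing shorter than 2 reaches the goal.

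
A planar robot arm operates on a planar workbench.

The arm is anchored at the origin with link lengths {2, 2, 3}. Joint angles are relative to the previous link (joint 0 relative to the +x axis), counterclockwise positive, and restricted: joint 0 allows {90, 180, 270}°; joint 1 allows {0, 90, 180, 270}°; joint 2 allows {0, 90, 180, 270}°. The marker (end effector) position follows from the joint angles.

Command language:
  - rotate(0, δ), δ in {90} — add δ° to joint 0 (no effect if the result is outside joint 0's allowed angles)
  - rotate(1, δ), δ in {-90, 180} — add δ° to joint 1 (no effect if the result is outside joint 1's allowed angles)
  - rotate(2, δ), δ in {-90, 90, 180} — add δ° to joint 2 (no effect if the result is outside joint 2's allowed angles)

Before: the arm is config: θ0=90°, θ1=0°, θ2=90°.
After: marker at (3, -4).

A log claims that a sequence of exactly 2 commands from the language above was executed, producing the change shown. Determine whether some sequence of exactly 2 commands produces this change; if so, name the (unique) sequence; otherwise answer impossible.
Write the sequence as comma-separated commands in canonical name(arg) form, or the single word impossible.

rotate(0, 90), rotate(0, 90)

initial: config: θ0=90°, θ1=0°, θ2=90°
t=1 rotate(0, 90) ⇒ config: θ0=180°, θ1=0°, θ2=90°
t=2 rotate(0, 90) ⇒ config: θ0=270°, θ1=0°, θ2=90°
all 36 alternatives checked — unique.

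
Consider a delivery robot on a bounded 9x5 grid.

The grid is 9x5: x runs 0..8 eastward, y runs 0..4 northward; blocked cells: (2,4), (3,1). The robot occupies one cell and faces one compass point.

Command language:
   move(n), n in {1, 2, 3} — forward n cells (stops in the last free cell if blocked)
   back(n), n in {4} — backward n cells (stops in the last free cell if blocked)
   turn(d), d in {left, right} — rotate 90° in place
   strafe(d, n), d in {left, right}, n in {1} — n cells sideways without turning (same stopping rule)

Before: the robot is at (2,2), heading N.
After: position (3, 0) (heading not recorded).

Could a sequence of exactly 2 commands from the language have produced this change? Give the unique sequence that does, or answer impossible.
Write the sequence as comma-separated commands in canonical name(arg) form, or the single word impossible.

back(4), strafe(right, 1)

key: order matters: swapping back(4) and strafe(right, 1) lands elsewhere
t0: at (2,2), heading N
1. back(4) → at (2,0), heading N
2. strafe(right, 1) → at (3,0), heading N
all 64 alternatives checked — unique.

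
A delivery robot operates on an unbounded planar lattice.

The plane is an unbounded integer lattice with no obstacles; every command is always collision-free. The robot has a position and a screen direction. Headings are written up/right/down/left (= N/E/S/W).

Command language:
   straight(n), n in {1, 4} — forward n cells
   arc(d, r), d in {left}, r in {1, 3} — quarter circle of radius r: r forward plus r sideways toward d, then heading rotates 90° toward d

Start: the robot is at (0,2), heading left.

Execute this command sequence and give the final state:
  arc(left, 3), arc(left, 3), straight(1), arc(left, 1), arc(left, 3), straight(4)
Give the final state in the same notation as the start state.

from: at (0,2), heading left
1. arc(left, 3) → at (-3,-1), heading down
2. arc(left, 3) → at (0,-4), heading right
3. straight(1) → at (1,-4), heading right
4. arc(left, 1) → at (2,-3), heading up
5. arc(left, 3) → at (-1,0), heading left
6. straight(4) → at (-5,0), heading left

at (-5,0), heading left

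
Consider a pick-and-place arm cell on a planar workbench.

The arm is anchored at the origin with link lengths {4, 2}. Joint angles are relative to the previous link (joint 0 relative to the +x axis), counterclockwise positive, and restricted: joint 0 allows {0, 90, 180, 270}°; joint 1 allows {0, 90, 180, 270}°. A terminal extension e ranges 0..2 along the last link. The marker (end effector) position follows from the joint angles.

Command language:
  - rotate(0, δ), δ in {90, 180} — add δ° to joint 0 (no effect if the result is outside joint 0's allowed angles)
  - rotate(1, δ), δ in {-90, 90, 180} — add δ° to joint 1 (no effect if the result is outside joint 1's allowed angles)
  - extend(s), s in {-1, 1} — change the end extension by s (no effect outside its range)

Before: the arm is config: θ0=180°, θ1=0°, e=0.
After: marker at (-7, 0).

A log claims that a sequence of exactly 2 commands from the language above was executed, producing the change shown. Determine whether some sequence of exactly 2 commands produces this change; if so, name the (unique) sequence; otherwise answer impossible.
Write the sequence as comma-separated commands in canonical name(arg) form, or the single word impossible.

extend(-1), extend(1)

key: running extend(1) before extend(-1) would end elsewhere — order is forced
start: config: θ0=180°, θ1=0°, e=0
t=1 extend(-1) ⇒ config: θ0=180°, θ1=0°, e=0
t=2 extend(1) ⇒ config: θ0=180°, θ1=0°, e=1
no rival 2-sequence matches.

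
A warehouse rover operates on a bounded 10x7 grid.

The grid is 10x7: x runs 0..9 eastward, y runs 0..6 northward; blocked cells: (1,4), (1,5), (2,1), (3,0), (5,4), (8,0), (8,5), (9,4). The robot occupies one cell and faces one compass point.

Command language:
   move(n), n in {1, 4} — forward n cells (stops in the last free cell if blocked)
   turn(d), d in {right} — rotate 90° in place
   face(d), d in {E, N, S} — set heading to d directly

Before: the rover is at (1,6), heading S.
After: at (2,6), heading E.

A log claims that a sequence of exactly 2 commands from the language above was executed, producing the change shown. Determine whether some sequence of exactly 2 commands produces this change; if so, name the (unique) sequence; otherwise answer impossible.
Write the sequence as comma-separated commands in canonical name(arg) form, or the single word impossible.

face(E), move(1)

key: order matters: swapping face(E) and move(1) lands elsewhere
from: at (1,6), heading S
[1] after face(E): at (1,6), heading E
[2] after move(1): at (2,6), heading E
no rival 2-sequence matches.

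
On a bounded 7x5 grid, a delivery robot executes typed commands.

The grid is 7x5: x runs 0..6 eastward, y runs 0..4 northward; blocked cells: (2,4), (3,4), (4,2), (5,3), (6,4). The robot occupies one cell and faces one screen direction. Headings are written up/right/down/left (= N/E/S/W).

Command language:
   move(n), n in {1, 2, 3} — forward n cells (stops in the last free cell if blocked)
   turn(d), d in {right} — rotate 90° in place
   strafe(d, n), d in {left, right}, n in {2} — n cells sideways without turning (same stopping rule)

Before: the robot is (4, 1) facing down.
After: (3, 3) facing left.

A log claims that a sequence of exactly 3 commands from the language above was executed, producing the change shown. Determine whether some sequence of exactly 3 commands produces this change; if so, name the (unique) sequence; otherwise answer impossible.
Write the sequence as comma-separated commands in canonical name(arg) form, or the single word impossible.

key: order matters: swapping turn(right) and strafe(right, 2) lands elsewhere
initial: (4, 1) facing down
[1] after turn(right): (4, 1) facing left
[2] after move(1): (3, 1) facing left
[3] after strafe(right, 2): (3, 3) facing left
no other 3-command option fits: unique.

turn(right), move(1), strafe(right, 2)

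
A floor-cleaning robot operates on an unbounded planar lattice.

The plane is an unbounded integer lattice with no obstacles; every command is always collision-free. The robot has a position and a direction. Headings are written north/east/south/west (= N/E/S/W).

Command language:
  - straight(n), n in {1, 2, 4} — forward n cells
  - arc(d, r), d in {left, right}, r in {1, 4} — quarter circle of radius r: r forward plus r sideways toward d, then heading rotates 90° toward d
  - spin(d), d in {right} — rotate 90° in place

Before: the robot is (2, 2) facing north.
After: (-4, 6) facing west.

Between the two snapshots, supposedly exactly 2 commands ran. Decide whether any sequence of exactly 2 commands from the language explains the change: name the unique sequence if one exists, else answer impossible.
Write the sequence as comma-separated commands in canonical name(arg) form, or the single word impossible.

arc(left, 4), straight(2)

key: position moved to (-4,6) AND the heading swung to W — translation plus rotation needed
initial: (2, 2) facing north
[1] after arc(left, 4): (-2, 6) facing west
[2] after straight(2): (-4, 6) facing west
uniquely the one of 64 2-step routes that fits.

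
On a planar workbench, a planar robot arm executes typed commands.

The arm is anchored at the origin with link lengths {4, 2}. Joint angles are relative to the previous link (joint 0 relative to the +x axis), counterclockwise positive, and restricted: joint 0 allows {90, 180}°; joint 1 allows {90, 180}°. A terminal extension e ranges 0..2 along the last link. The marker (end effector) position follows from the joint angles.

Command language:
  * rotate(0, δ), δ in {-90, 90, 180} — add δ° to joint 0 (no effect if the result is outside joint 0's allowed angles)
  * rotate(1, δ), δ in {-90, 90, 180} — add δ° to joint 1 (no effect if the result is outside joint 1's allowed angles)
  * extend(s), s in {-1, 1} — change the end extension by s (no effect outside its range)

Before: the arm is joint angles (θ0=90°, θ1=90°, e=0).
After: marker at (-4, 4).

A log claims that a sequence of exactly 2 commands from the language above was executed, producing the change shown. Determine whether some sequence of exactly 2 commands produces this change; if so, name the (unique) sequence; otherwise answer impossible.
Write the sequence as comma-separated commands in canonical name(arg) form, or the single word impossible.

initial: joint angles (θ0=90°, θ1=90°, e=0)
[1] after extend(1): joint angles (θ0=90°, θ1=90°, e=1)
[2] after extend(1): joint angles (θ0=90°, θ1=90°, e=2)
uniquely the one of 64 2-step routes that fits.

extend(1), extend(1)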